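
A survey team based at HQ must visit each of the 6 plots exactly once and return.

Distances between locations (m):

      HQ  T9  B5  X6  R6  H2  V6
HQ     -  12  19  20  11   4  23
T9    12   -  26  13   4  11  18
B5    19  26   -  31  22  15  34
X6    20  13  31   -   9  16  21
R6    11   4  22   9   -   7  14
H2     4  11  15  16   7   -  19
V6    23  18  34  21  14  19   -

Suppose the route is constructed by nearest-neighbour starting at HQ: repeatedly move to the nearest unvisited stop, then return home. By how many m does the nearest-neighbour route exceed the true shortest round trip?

HQ: H2=4, R6=11, T9=12, B5=19, X6=20, V6=23 ⇒ H2
H2: R6=7, T9=11, B5=15, X6=16, V6=19 ⇒ R6
R6: T9=4, X6=9, V6=14, B5=22 ⇒ T9
T9: X6=13, V6=18, B5=26 ⇒ X6
X6: V6=21, B5=31 ⇒ V6
V6: B5=34 ⇒ B5
NN route HQ → H2 → R6 → T9 → X6 → V6 → B5 → HQ costs 102.
Optimal: HQ → T9 → R6 → X6 → V6 → B5 → H2 → HQ costs 99 (by enumerating all 360 distinct tours).
Excess = 102 − 99 = 3.

The nearest-neighbour route is 3 m longer than optimal.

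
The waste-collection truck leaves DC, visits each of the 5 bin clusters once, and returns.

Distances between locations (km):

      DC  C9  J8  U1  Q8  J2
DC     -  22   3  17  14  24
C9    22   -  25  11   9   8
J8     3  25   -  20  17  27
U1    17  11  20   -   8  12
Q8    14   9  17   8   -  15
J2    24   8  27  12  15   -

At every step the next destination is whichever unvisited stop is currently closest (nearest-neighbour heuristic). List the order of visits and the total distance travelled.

From DC: distances to unvisited — J8=3, Q8=14, U1=17, C9=22, J2=24. Nearest is J8 (3).
From J8: distances to unvisited — Q8=17, U1=20, C9=25, J2=27. Nearest is Q8 (17).
From Q8: distances to unvisited — U1=8, C9=9, J2=15. Nearest is U1 (8).
From U1: distances to unvisited — C9=11, J2=12. Nearest is C9 (11).
From C9: distances to unvisited — J2=8. Nearest is J2 (8).
Return J2→DC: 24.
Total = 3 + 17 + 8 + 11 + 8 + 24 = 71.

Total distance 71 km via the nearest-neighbour route DC → J8 → Q8 → U1 → C9 → J2 → DC.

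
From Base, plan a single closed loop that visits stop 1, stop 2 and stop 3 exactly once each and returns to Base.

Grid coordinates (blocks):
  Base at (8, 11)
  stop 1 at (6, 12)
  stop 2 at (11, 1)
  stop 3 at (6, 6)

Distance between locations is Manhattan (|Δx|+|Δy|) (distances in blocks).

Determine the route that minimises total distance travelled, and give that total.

Base → stop 1 → stop 2 → stop 3 → Base: 3+16+10+7 = 36
Base → stop 1 → stop 3 → stop 2 → Base: 3+6+10+13 = 32
Base → stop 2 → stop 1 → stop 3 → Base: 13+16+6+7 = 42
The minimum is 32.
One optimal route: Base → stop 1 → stop 3 → stop 2 → Base (or its reverse).

32 blocks — the shortest possible round trip.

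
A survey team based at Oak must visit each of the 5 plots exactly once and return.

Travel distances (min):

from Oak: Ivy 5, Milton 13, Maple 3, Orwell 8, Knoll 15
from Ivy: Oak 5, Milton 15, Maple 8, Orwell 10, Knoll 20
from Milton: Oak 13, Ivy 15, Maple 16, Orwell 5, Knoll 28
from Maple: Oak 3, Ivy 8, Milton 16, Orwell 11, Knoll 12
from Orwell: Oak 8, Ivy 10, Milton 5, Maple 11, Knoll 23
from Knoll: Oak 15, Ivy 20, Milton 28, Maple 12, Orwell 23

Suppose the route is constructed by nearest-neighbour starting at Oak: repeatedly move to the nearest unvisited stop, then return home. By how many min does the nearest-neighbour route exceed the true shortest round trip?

Oak: Maple=3, Ivy=5, Orwell=8, Milton=13, Knoll=15 ⇒ Maple
Maple: Ivy=8, Orwell=11, Knoll=12, Milton=16 ⇒ Ivy
Ivy: Orwell=10, Milton=15, Knoll=20 ⇒ Orwell
Orwell: Milton=5, Knoll=23 ⇒ Milton
Milton: Knoll=28 ⇒ Knoll
NN route Oak → Maple → Ivy → Orwell → Milton → Knoll → Oak costs 69.
Optimal: Oak → Ivy → Milton → Orwell → Maple → Knoll → Oak costs 63 (by enumerating all 60 distinct tours).
Excess = 69 − 63 = 6.

Excess over optimum: 6 min.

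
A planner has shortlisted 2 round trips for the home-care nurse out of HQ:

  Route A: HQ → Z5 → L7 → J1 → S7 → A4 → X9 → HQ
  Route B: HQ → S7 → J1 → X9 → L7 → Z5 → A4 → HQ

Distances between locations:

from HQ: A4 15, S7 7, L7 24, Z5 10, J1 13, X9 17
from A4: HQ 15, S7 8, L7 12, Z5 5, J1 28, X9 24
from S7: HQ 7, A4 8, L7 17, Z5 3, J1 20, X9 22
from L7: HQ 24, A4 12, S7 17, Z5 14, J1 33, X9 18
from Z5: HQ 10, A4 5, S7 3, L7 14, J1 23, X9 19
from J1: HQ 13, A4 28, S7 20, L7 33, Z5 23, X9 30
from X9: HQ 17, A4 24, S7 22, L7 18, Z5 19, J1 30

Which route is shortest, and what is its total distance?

Route A: 10 + 14 + 33 + 20 + 8 + 24 + 17 = 126
Route B: 7 + 20 + 30 + 18 + 14 + 5 + 15 = 109

109 — Route B is the shortest.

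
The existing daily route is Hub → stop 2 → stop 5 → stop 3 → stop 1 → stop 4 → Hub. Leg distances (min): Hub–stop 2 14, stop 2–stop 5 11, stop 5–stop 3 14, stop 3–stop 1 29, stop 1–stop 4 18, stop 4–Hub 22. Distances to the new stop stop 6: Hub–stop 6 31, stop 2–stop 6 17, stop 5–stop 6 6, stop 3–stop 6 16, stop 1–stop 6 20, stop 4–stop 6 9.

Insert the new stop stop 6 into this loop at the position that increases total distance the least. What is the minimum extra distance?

Insertion cost between consecutive stops i–j is d(i,stop 6) + d(stop 6,j) − d(i,j):
  between Hub and stop 2: 31 + 17 − 14 = 34
  between stop 2 and stop 5: 17 + 6 − 11 = 12
  between stop 5 and stop 3: 6 + 16 − 14 = 8
  between stop 3 and stop 1: 16 + 20 − 29 = 7
  between stop 1 and stop 4: 20 + 9 − 18 = 11
  between stop 4 and Hub: 9 + 31 − 22 = 18
Cheapest insertion is between stop 3 and stop 1, adding 7.
New total = 108 + 7 = 115.

+7 min — insert stop 6 between stop 3 and stop 1.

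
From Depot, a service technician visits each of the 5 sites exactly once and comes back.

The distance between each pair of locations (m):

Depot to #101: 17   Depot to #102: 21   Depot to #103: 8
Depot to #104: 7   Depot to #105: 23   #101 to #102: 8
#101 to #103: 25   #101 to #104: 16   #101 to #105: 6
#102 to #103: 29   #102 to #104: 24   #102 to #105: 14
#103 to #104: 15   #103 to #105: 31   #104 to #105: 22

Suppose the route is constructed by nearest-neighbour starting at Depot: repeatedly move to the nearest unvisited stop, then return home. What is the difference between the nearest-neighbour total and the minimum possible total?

From Depot: #104=7, #103=8, #101=17, #102=21, #105=23 → choose #104 (7).
From #104: #103=15, #101=16, #105=22, #102=24 → choose #103 (15).
From #103: #101=25, #102=29, #105=31 → choose #101 (25).
From #101: #105=6, #102=8 → choose #105 (6).
From #105: #102=14 → choose #102 (14).
NN route Depot → #104 → #103 → #101 → #105 → #102 → Depot costs 88.
Optimal: Depot → #102 → #101 → #105 → #104 → #103 → Depot costs 80 (by enumerating all 60 distinct tours).
Excess = 88 − 80 = 8.

Excess over optimum: 8 m.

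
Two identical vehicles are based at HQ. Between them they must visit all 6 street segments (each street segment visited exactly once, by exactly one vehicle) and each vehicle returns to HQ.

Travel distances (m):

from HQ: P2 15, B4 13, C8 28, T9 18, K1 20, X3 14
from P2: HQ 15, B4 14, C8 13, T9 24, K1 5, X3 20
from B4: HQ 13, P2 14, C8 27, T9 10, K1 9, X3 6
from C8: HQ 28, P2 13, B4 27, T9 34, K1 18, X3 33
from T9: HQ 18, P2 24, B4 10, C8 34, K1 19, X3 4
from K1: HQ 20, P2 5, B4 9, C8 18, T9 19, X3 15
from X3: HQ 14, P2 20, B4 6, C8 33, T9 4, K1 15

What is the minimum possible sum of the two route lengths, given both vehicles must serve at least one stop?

Try each way of splitting the stops between the two vehicles (each non-empty) and, for each split, find the best tour for each vehicle:
  {P2} + {B4, C8, T9, K1, X3}: 30 + 83 = 113
  {B4} + {P2, C8, T9, K1, X3}: 26 + 83 = 109
  {P2, B4} + {C8, T9, K1, X3}: 42 + 83 = 125
  {C8} + {P2, B4, T9, K1, X3}: 56 + 57 = 113
  {P2, C8} + {B4, T9, K1, X3}: 56 + 57 = 113
  {B4, C8} + {P2, T9, K1, X3}: 68 + 57 = 125
  … (31 splits in total)
  {P2, B4, C8, K1} + {T9, X3}: 68 + 36 = 104  ← best
Best: vehicle 1 HQ → P2 → C8 → K1 → B4 → HQ = 68; vehicle 2 HQ → T9 → X3 → HQ = 36; combined 104.

104 m — the smallest possible combined total.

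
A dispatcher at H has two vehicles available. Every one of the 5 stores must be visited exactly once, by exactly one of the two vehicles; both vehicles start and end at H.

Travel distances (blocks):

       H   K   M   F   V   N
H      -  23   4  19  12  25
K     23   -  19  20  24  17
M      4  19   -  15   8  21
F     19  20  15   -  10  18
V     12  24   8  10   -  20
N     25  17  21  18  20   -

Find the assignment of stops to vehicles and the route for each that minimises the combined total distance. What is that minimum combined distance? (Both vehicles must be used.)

88 blocks — the smallest possible combined total.

There are 2^4 − 1 = 15 ways to divide the 5 stops into two non-empty groups. For each, the best each vehicle can do is its own shortest tour through its group:
  {K} + {M, F, V, N}: 46 + 65 = 111
  {M} + {K, F, V, N}: 8 + 80 = 88
  {K, M} + {F, V, N}: 46 + 65 = 111
  {F} + {K, M, V, N}: 38 + 72 = 110
  {K, F} + {M, V, N}: 62 + 57 = 119
  {M, F} + {K, V, N}: 38 + 72 = 110
  … (15 splits in total)
Best: vehicle 1 H → M → H = 8; vehicle 2 H → K → N → F → V → H = 80; combined 88.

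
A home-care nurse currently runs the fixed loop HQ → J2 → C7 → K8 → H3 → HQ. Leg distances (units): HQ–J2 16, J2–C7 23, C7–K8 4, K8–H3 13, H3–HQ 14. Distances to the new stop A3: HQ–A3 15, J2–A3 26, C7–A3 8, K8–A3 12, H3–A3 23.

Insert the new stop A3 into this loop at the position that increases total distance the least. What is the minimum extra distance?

Minimum extra distance: 11, inserting A3 between J2 and C7.

Insertion cost between consecutive stops i–j is d(i,A3) + d(A3,j) − d(i,j):
  between HQ and J2: 15 + 26 − 16 = 25
  between J2 and C7: 26 + 8 − 23 = 11
  between C7 and K8: 8 + 12 − 4 = 16
  between K8 and H3: 12 + 23 − 13 = 22
  between H3 and HQ: 23 + 15 − 14 = 24
Cheapest insertion is between J2 and C7, adding 11.
New total = 70 + 11 = 81.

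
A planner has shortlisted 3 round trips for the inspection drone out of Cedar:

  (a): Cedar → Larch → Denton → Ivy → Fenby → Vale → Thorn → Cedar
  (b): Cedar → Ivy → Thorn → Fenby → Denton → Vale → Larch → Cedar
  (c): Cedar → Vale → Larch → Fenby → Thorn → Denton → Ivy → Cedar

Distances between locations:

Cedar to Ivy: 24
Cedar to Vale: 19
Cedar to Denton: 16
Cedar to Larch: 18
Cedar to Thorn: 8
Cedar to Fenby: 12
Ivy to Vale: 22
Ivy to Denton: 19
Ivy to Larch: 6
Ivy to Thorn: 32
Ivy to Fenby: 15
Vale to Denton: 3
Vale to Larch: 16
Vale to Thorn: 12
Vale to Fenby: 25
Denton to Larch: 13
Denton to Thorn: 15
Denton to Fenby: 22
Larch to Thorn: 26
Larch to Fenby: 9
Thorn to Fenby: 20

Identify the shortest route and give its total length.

(a): 18 + 13 + 19 + 15 + 25 + 12 + 8 = 110
(b): 24 + 32 + 20 + 22 + 3 + 16 + 18 = 135
(c): 19 + 16 + 9 + 20 + 15 + 19 + 24 = 122

110 — (a) is the shortest.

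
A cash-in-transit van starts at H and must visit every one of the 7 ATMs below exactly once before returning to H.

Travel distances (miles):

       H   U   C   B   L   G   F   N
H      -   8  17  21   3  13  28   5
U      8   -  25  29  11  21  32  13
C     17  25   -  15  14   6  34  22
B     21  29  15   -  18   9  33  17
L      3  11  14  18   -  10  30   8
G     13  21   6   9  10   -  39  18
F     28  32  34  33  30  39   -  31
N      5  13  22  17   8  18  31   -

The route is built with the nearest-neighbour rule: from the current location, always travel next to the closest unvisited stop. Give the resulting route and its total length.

At H the remaining stops are L 3, N 5, U 8, G 13, C 17, B 21, F 28; go to L.
At L the remaining stops are N 8, G 10, U 11, C 14, B 18, F 30; go to N.
At N the remaining stops are U 13, B 17, G 18, C 22, F 31; go to U.
At U the remaining stops are G 21, C 25, B 29, F 32; go to G.
At G the remaining stops are C 6, B 9, F 39; go to C.
At C the remaining stops are B 15, F 34; go to B.
At B the remaining stops are F 33; go to F.
Return F→H: 28.
Total = 3 + 8 + 13 + 21 + 6 + 15 + 33 + 28 = 127.

Nearest-neighbour total = 127 miles; route H → L → N → U → G → C → B → F → H.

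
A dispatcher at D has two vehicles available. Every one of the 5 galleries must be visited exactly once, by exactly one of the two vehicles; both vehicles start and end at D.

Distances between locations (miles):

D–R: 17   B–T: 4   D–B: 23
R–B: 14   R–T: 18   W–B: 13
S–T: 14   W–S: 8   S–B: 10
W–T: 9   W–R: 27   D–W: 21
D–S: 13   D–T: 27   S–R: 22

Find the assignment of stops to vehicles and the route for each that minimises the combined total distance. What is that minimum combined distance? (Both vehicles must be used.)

Try each way of splitting the stops between the two vehicles (each non-empty) and, for each split, find the best tour for each vehicle:
  {W} + {S, R, B, T}: 42 + 62 = 104
  {S} + {W, R, B, T}: 26 + 65 = 91
  {W, S} + {R, B, T}: 42 + 62 = 104
  {R} + {W, S, B, T}: 34 + 57 = 91
  {W, R} + {S, B, T}: 65 + 54 = 119
  {S, R} + {W, B, T}: 52 + 57 = 109
  … (15 splits in total)
Best: vehicle 1 D → S → D = 26; vehicle 2 D → W → T → B → R → D = 65; combined 91.

Minimum combined distance: 91 miles.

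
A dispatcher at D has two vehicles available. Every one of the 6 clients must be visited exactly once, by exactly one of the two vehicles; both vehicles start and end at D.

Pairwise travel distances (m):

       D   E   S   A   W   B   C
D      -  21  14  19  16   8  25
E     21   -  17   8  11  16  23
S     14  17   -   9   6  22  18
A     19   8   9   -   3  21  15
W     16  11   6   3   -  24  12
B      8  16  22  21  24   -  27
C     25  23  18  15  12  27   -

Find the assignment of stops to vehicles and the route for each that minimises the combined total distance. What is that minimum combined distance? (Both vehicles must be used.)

Check every non-empty split of the stops between the two vehicles; for each half take its own optimal tour:
  {E} + {S, A, W, B, C}: 42 + 73 = 115
  {S} + {E, A, W, B, C}: 28 + 72 = 100
  {E, S} + {A, W, B, C}: 52 + 69 = 121
  {A} + {E, S, W, B, C}: 38 + 79 = 117
  {E, A} + {S, W, B, C}: 48 + 67 = 115
  {S, A} + {E, W, B, C}: 42 + 72 = 114
  … (31 splits in total)
  {B} + {E, S, A, W, C}: 16 + 76 = 92  ← best
Best: vehicle 1 D → B → D = 16; vehicle 2 D → E → A → W → C → S → D = 76; combined 92.

92 m — the smallest possible combined total.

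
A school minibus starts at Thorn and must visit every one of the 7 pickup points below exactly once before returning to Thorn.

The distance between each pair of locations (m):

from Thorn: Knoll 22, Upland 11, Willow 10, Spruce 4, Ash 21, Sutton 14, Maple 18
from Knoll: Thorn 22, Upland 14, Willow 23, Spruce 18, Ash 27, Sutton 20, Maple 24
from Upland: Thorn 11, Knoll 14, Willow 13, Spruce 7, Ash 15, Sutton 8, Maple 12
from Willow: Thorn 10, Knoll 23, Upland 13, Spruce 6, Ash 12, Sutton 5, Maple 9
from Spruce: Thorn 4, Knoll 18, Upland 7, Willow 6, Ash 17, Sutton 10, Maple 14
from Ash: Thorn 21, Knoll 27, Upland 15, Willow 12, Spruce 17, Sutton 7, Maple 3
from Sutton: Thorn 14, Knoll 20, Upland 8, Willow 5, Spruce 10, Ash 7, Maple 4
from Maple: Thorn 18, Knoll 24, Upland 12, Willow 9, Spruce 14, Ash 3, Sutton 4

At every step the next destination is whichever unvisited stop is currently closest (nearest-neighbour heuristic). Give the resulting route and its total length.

From Thorn: distances to unvisited — Spruce=4, Willow=10, Upland=11, Sutton=14, Maple=18, Ash=21, Knoll=22. Nearest is Spruce (4).
From Spruce: distances to unvisited — Willow=6, Upland=7, Sutton=10, Maple=14, Ash=17, Knoll=18. Nearest is Willow (6).
From Willow: distances to unvisited — Sutton=5, Maple=9, Ash=12, Upland=13, Knoll=23. Nearest is Sutton (5).
From Sutton: distances to unvisited — Maple=4, Ash=7, Upland=8, Knoll=20. Nearest is Maple (4).
From Maple: distances to unvisited — Ash=3, Upland=12, Knoll=24. Nearest is Ash (3).
From Ash: distances to unvisited — Upland=15, Knoll=27. Nearest is Upland (15).
From Upland: distances to unvisited — Knoll=14. Nearest is Knoll (14).
Return Knoll→Thorn: 22.
Total = 4 + 6 + 5 + 4 + 3 + 15 + 14 + 22 = 73.

73 m along Thorn → Spruce → Willow → Sutton → Maple → Ash → Upland → Knoll → Thorn.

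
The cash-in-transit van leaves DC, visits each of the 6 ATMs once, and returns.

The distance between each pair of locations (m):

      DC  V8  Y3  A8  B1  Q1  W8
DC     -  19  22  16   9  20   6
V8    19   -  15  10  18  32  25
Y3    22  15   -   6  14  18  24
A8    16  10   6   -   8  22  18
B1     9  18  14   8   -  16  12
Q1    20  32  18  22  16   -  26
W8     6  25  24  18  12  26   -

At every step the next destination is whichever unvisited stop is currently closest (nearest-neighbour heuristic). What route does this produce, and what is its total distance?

At DC the remaining stops are W8 6, B1 9, A8 16, V8 19, Q1 20, Y3 22; go to W8.
At W8 the remaining stops are B1 12, A8 18, Y3 24, V8 25, Q1 26; go to B1.
At B1 the remaining stops are A8 8, Y3 14, Q1 16, V8 18; go to A8.
At A8 the remaining stops are Y3 6, V8 10, Q1 22; go to Y3.
At Y3 the remaining stops are V8 15, Q1 18; go to V8.
At V8 the remaining stops are Q1 32; go to Q1.
Return Q1→DC: 20.
Total = 6 + 12 + 8 + 6 + 15 + 32 + 20 = 99.

99 m along DC → W8 → B1 → A8 → Y3 → V8 → Q1 → DC.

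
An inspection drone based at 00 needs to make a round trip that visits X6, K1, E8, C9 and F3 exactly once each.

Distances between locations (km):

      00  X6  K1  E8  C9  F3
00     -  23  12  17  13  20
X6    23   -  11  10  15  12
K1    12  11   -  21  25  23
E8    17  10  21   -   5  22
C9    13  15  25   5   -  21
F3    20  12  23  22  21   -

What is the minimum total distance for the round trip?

00 - X6 - K1 - E8 - C9 - F3 - 00: 23+11+21+5+21+20 = 101
00 - X6 - K1 - E8 - F3 - C9 - 00: 23+11+21+22+21+13 = 111
00 - X6 - K1 - C9 - E8 - F3 - 00: 23+11+25+5+22+20 = 106
00 - X6 - K1 - C9 - F3 - E8 - 00: 23+11+25+21+22+17 = 119
00 - X6 - K1 - F3 - E8 - C9 - 00: 23+11+23+22+5+13 = 97
00 - X6 - K1 - F3 - C9 - E8 - 00: 23+11+23+21+5+17 = 100
00 - X6 - E8 - K1 - C9 - F3 - 00: 23+10+21+25+21+20 = 120
00 - X6 - E8 - K1 - F3 - C9 - 00: 23+10+21+23+21+13 = 111
00 - X6 - E8 - C9 - K1 - F3 - 00: 23+10+5+25+23+20 = 106
00 - X6 - E8 - C9 - F3 - K1 - 00: 23+10+5+21+23+12 = 94
00 - X6 - E8 - F3 - K1 - C9 - 00: 23+10+22+23+25+13 = 116
00 - X6 - E8 - F3 - C9 - K1 - 00: 23+10+22+21+25+12 = 113
00 - X6 - C9 - K1 - E8 - F3 - 00: 23+15+25+21+22+20 = 126
00 - X6 - C9 - K1 - F3 - E8 - 00: 23+15+25+23+22+17 = 125
… (46 more)
00 - K1 - X6 - F3 - E8 - C9 - 00: 12+11+12+22+5+13 = 75  ← best
The minimum is 75.
One optimal route: 00 → K1 → X6 → F3 → E8 → C9 → 00 (or its reverse).

Shortest round trip = 75 km.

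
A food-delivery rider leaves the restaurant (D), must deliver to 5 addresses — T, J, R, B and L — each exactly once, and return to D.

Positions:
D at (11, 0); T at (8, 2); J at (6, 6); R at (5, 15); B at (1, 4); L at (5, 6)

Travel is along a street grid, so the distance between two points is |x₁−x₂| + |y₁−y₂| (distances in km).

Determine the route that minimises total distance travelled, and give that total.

D - T - J - R - B - L - D: 5+6+10+15+6+12 = 54
D - T - J - R - L - B - D: 5+6+10+9+6+14 = 50
D - T - J - B - R - L - D: 5+6+7+15+9+12 = 54
D - T - J - B - L - R - D: 5+6+7+6+9+21 = 54
D - T - J - L - R - B - D: 5+6+1+9+15+14 = 50
D - T - J - L - B - R - D: 5+6+1+6+15+21 = 54
D - T - R - J - B - L - D: 5+16+10+7+6+12 = 56
D - T - R - J - L - B - D: 5+16+10+1+6+14 = 52
D - T - R - B - J - L - D: 5+16+15+7+1+12 = 56
D - T - R - B - L - J - D: 5+16+15+6+1+11 = 54
D - T - R - L - J - B - D: 5+16+9+1+7+14 = 52
D - T - R - L - B - J - D: 5+16+9+6+7+11 = 54
D - T - B - J - R - L - D: 5+9+7+10+9+12 = 52
D - T - B - J - L - R - D: 5+9+7+1+9+21 = 52
… (46 more)
The minimum is 50.
One optimal route: D → T → J → R → L → B → D (or its reverse).

Shortest round trip = 50 km.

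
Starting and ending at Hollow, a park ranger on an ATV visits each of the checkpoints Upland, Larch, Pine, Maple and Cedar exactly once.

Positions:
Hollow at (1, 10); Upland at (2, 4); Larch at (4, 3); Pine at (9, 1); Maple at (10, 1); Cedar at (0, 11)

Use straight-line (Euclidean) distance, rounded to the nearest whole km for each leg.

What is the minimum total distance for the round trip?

Minimum total distance: 29 km.

There are 60 distinct closed tours to check (reversals are equivalent).
Hollow → Upland → Larch → Pine → Maple → Cedar → Hollow: 6+2+5+1+14+1 = 29
Hollow → Upland → Larch → Pine → Cedar → Maple → Hollow: 6+2+5+13+14+13 = 53
Hollow → Upland → Larch → Maple → Pine → Cedar → Hollow: 6+2+6+1+13+1 = 29
Hollow → Upland → Larch → Maple → Cedar → Pine → Hollow: 6+2+6+14+13+12 = 53
Hollow → Upland → Larch → Cedar → Pine → Maple → Hollow: 6+2+9+13+1+13 = 44
Hollow → Upland → Larch → Cedar → Maple → Pine → Hollow: 6+2+9+14+1+12 = 44
Hollow → Upland → Pine → Larch → Maple → Cedar → Hollow: 6+8+5+6+14+1 = 40
Hollow → Upland → Pine → Larch → Cedar → Maple → Hollow: 6+8+5+9+14+13 = 55
Hollow → Upland → Pine → Maple → Larch → Cedar → Hollow: 6+8+1+6+9+1 = 31
Hollow → Upland → Pine → Maple → Cedar → Larch → Hollow: 6+8+1+14+9+8 = 46
Hollow → Upland → Pine → Cedar → Larch → Maple → Hollow: 6+8+13+9+6+13 = 55
Hollow → Upland → Pine → Cedar → Maple → Larch → Hollow: 6+8+13+14+6+8 = 55
Hollow → Upland → Maple → Larch → Pine → Cedar → Hollow: 6+9+6+5+13+1 = 40
Hollow → Upland → Maple → Larch → Cedar → Pine → Hollow: 6+9+6+9+13+12 = 55
… (46 more)
The minimum is 29.
One optimal route: Hollow → Upland → Larch → Pine → Maple → Cedar → Hollow (or its reverse).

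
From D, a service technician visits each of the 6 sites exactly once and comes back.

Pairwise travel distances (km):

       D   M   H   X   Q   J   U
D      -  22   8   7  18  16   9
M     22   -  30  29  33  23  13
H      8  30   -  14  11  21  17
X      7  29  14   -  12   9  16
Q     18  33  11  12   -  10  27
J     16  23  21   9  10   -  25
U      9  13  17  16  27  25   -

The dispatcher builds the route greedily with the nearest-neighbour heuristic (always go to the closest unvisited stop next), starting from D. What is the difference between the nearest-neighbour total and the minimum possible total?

From D: X=7, H=8, U=9, J=16, Q=18, M=22 → choose X (7).
From X: J=9, Q=12, H=14, U=16, M=29 → choose J (9).
From J: Q=10, H=21, M=23, U=25 → choose Q (10).
From Q: H=11, U=27, M=33 → choose H (11).
From H: U=17, M=30 → choose U (17).
From U: M=13 → choose M (13).
NN route D → X → J → Q → H → U → M → D costs 89.
Optimal: D → H → Q → X → J → M → U → D costs 85 (by enumerating all 360 distinct tours).
Excess = 89 − 85 = 4.

Excess over optimum: 4 km.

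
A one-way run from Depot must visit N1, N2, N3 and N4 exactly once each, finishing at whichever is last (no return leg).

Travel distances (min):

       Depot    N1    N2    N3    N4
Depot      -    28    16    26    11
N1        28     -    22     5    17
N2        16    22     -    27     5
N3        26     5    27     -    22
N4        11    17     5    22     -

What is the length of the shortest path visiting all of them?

There are 4! = 24 possible orderings.
Depot - N1 - N2 - N3 - N4: 28+22+27+22 = 99
Depot - N1 - N2 - N4 - N3: 28+22+5+22 = 77
Depot - N1 - N3 - N2 - N4: 28+5+27+5 = 65
Depot - N1 - N3 - N4 - N2: 28+5+22+5 = 60
Depot - N1 - N4 - N2 - N3: 28+17+5+27 = 77
Depot - N1 - N4 - N3 - N2: 28+17+22+27 = 94
Depot - N2 - N1 - N3 - N4: 16+22+5+22 = 65
Depot - N2 - N1 - N4 - N3: 16+22+17+22 = 77
Depot - N2 - N3 - N1 - N4: 16+27+5+17 = 65
Depot - N2 - N3 - N4 - N1: 16+27+22+17 = 82
Depot - N2 - N4 - N1 - N3: 16+5+17+5 = 43
Depot - N2 - N4 - N3 - N1: 16+5+22+5 = 48
Depot - N3 - N1 - N2 - N4: 26+5+22+5 = 58
Depot - N3 - N1 - N4 - N2: 26+5+17+5 = 53
… (10 more)
The minimum is 43.
One shortest path: Depot → N2 → N4 → N1 → N3.

Shortest open route: 43 min.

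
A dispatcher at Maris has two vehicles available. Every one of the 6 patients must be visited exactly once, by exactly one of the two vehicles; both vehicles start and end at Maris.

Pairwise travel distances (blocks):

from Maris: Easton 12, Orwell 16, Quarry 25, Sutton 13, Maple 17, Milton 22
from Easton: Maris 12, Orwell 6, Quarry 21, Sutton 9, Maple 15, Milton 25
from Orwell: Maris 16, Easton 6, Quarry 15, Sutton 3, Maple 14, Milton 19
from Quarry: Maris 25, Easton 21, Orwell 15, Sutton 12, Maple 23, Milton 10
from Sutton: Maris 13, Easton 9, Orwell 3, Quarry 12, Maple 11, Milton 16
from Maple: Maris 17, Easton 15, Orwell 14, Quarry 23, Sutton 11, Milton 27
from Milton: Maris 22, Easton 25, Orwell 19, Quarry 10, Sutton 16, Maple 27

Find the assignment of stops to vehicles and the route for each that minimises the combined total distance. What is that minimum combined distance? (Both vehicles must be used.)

Try each way of splitting the stops between the two vehicles (each non-empty) and, for each split, find the best tour for each vehicle:
  {Easton} + {Orwell, Quarry, Sutton, Maple, Milton}: 24 + 78 = 102
  {Orwell} + {Easton, Quarry, Sutton, Maple, Milton}: 32 + 82 = 114
  {Easton, Orwell} + {Quarry, Sutton, Maple, Milton}: 34 + 72 = 106
  {Quarry} + {Easton, Orwell, Sutton, Maple, Milton}: 50 + 79 = 129
  {Easton, Quarry} + {Orwell, Sutton, Maple, Milton}: 58 + 72 = 130
  {Orwell, Quarry} + {Easton, Sutton, Maple, Milton}: 56 + 76 = 132
  … (31 splits in total)
  {Maple} + {Easton, Orwell, Quarry, Sutton, Milton}: 34 + 65 = 99  ← best
Best: vehicle 1 Maris → Maple → Maris = 34; vehicle 2 Maris → Easton → Orwell → Sutton → Quarry → Milton → Maris = 65; combined 99.

99 blocks — the smallest possible combined total.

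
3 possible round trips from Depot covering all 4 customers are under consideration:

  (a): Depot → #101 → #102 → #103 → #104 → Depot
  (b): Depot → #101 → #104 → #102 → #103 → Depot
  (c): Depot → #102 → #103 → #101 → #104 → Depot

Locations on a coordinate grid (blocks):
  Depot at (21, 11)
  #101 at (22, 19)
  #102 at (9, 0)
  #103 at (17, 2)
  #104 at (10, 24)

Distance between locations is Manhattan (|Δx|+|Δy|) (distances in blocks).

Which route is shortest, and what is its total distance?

(a): 9 + 32 + 10 + 29 + 24 = 104
(b): 9 + 17 + 25 + 10 + 13 = 74
(c): 23 + 10 + 22 + 17 + 24 = 96

Shortest is (b), total 74 blocks.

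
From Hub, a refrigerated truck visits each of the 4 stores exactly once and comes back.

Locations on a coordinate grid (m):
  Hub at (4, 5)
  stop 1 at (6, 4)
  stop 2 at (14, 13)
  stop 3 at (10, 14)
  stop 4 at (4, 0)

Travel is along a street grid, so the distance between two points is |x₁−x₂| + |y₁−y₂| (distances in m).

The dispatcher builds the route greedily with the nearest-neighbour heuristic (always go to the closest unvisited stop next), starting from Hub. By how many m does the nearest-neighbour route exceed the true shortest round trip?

Excess over optimum: 4 m.

Hub: stop 1=3, stop 4=5, stop 3=15, stop 2=18 ⇒ stop 1
stop 1: stop 4=6, stop 3=14, stop 2=17 ⇒ stop 4
stop 4: stop 3=20, stop 2=23 ⇒ stop 3
stop 3: stop 2=5 ⇒ stop 2
NN route Hub → stop 1 → stop 4 → stop 3 → stop 2 → Hub costs 52.
Optimal: Hub → stop 2 → stop 3 → stop 1 → stop 4 → Hub costs 48 (by enumerating all 12 distinct tours).
Excess = 52 − 48 = 4.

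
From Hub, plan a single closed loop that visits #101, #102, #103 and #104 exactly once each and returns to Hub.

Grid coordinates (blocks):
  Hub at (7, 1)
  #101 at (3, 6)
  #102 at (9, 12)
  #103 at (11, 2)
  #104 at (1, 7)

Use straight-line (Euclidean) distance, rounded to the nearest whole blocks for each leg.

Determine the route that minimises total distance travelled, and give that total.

With 4 stops there are 4!/2 = 12 distinct round trips (a route and its reverse cost the same).
Hub → #101 → #102 → #103 → #104 → Hub: 6+8+10+11+8 = 43
Hub → #101 → #102 → #104 → #103 → Hub: 6+8+9+11+4 = 38
Hub → #101 → #103 → #102 → #104 → Hub: 6+9+10+9+8 = 42
Hub → #101 → #103 → #104 → #102 → Hub: 6+9+11+9+11 = 46
Hub → #101 → #104 → #102 → #103 → Hub: 6+2+9+10+4 = 31
Hub → #101 → #104 → #103 → #102 → Hub: 6+2+11+10+11 = 40
Hub → #102 → #101 → #103 → #104 → Hub: 11+8+9+11+8 = 47
Hub → #102 → #101 → #104 → #103 → Hub: 11+8+2+11+4 = 36
Hub → #102 → #103 → #101 → #104 → Hub: 11+10+9+2+8 = 40
Hub → #102 → #104 → #101 → #103 → Hub: 11+9+2+9+4 = 35
Hub → #103 → #101 → #102 → #104 → Hub: 4+9+8+9+8 = 38
Hub → #103 → #102 → #101 → #104 → Hub: 4+10+8+2+8 = 32
The minimum is 31.
One optimal route: Hub → #101 → #104 → #102 → #103 → Hub (or its reverse).

Minimum total distance: 31 blocks.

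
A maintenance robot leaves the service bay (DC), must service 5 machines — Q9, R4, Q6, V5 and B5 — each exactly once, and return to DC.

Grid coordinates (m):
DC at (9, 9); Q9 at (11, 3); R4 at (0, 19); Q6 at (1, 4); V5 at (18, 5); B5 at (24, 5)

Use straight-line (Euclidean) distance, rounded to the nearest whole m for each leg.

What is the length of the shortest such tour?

There are 60 distinct closed tours to check (reversals are equivalent).
DC→Q9→R4→Q6→V5→B5→DC: 6+19+15+17+6+16 = 79
DC→Q9→R4→Q6→B5→V5→DC: 6+19+15+23+6+10 = 79
DC→Q9→R4→V5→Q6→B5→DC: 6+19+23+17+23+16 = 104
DC→Q9→R4→V5→B5→Q6→DC: 6+19+23+6+23+9 = 86
DC→Q9→R4→B5→Q6→V5→DC: 6+19+28+23+17+10 = 103
DC→Q9→R4→B5→V5→Q6→DC: 6+19+28+6+17+9 = 85
DC→Q9→Q6→R4→V5→B5→DC: 6+10+15+23+6+16 = 76
DC→Q9→Q6→R4→B5→V5→DC: 6+10+15+28+6+10 = 75
DC→Q9→Q6→V5→R4→B5→DC: 6+10+17+23+28+16 = 100
DC→Q9→Q6→V5→B5→R4→DC: 6+10+17+6+28+13 = 80
DC→Q9→Q6→B5→R4→V5→DC: 6+10+23+28+23+10 = 100
DC→Q9→Q6→B5→V5→R4→DC: 6+10+23+6+23+13 = 81
DC→Q9→V5→R4→Q6→B5→DC: 6+7+23+15+23+16 = 90
DC→Q9→V5→R4→B5→Q6→DC: 6+7+23+28+23+9 = 96
… (46 more)
DC→R4→Q6→Q9→V5→B5→DC: 13+15+10+7+6+16 = 67  ← best
The minimum is 67.
One optimal route: DC → R4 → Q6 → Q9 → V5 → B5 → DC (or its reverse).

67 m — the shortest possible round trip.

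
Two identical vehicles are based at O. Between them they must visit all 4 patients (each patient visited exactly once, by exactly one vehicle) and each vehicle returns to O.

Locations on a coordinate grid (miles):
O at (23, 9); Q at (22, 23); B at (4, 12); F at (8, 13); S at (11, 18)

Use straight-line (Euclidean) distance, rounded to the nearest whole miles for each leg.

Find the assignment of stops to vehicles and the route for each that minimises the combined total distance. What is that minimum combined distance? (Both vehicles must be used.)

72 miles — the smallest possible combined total.

Try each way of splitting the stops between the two vehicles (each non-empty) and, for each split, find the best tour for each vehicle:
  {Q} + {B, F, S}: 28 + 44 = 72
  {B} + {Q, F, S}: 38 + 48 = 86
  {Q, B} + {F, S}: 54 + 37 = 91
  {F} + {Q, B, S}: 32 + 54 = 86
  {Q, F} + {B, S}: 47 + 43 = 90
  {B, F} + {Q, S}: 39 + 41 = 80
  … (7 splits in total)
Best: vehicle 1 O → Q → O = 28; vehicle 2 O → B → F → S → O = 44; combined 72.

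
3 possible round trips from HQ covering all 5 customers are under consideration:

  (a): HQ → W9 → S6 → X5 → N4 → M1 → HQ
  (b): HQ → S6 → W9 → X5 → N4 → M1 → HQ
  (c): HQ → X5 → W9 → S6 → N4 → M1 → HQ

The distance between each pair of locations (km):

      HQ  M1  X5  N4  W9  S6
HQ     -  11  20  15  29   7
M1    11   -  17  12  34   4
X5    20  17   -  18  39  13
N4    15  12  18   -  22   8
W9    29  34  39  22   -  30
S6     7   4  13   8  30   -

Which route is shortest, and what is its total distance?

113 km — (a) is the shortest.

(a): 29 + 30 + 13 + 18 + 12 + 11 = 113
(b): 7 + 30 + 39 + 18 + 12 + 11 = 117
(c): 20 + 39 + 30 + 8 + 12 + 11 = 120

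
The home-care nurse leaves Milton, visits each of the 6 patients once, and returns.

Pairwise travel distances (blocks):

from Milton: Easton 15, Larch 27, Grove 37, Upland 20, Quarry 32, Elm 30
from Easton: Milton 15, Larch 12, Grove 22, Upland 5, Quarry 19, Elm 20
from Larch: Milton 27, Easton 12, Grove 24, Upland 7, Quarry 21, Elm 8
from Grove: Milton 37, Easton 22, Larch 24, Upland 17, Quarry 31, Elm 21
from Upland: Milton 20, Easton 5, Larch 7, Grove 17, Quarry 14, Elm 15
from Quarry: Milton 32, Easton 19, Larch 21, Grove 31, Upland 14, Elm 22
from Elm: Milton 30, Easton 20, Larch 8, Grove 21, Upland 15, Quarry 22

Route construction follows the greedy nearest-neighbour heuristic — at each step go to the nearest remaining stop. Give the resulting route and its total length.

Total distance 119 blocks via the nearest-neighbour route Milton → Easton → Upland → Larch → Elm → Grove → Quarry → Milton.

At Milton the remaining stops are Easton 15, Upland 20, Larch 27, Elm 30, Quarry 32, Grove 37; go to Easton.
At Easton the remaining stops are Upland 5, Larch 12, Quarry 19, Elm 20, Grove 22; go to Upland.
At Upland the remaining stops are Larch 7, Quarry 14, Elm 15, Grove 17; go to Larch.
At Larch the remaining stops are Elm 8, Quarry 21, Grove 24; go to Elm.
At Elm the remaining stops are Grove 21, Quarry 22; go to Grove.
At Grove the remaining stops are Quarry 31; go to Quarry.
Return Quarry→Milton: 32.
Total = 15 + 5 + 7 + 8 + 21 + 31 + 32 = 119.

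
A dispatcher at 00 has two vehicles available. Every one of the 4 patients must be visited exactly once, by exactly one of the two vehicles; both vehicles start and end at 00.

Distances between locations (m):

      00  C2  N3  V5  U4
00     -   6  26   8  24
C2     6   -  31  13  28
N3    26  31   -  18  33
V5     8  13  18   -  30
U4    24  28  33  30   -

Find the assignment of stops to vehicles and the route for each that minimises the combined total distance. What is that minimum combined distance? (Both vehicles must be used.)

95 m — the smallest possible combined total.

Check every non-empty split of the stops between the two vehicles; for each half take its own optimal tour:
  {C2} + {N3, V5, U4}: 12 + 83 = 95
  {N3} + {C2, V5, U4}: 52 + 72 = 124
  {C2, N3} + {V5, U4}: 63 + 62 = 125
  {V5} + {C2, N3, U4}: 16 + 93 = 109
  {C2, V5} + {N3, U4}: 27 + 83 = 110
  {N3, V5} + {C2, U4}: 52 + 58 = 110
  … (7 splits in total)
Best: vehicle 1 00 → C2 → 00 = 12; vehicle 2 00 → V5 → N3 → U4 → 00 = 83; combined 95.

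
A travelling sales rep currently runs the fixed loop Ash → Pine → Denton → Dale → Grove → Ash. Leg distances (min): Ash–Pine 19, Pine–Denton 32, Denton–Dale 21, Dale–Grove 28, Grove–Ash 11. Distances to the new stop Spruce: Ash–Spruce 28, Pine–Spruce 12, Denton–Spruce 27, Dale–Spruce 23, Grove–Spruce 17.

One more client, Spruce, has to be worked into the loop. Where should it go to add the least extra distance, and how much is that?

Insertion cost between consecutive stops i–j is d(i,Spruce) + d(Spruce,j) − d(i,j):
  between Ash and Pine: 28 + 12 − 19 = 21
  between Pine and Denton: 12 + 27 − 32 = 7
  between Denton and Dale: 27 + 23 − 21 = 29
  between Dale and Grove: 23 + 17 − 28 = 12
  between Grove and Ash: 17 + 28 − 11 = 34
Cheapest insertion is between Pine and Denton, adding 7.
New total = 111 + 7 = 118.

+7 min — insert Spruce between Pine and Denton.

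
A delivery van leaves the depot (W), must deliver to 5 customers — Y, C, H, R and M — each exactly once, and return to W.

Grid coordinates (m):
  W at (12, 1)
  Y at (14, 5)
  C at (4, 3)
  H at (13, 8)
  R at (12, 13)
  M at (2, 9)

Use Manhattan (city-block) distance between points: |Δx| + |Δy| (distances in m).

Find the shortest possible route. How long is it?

Minimum total distance: 48 m.

There are 60 distinct closed tours to check (reversals are equivalent).
W→Y→C→H→R→M→W: 6+12+14+6+14+18 = 70
W→Y→C→H→M→R→W: 6+12+14+12+14+12 = 70
W→Y→C→R→H→M→W: 6+12+18+6+12+18 = 72
W→Y→C→R→M→H→W: 6+12+18+14+12+8 = 70
W→Y→C→M→H→R→W: 6+12+8+12+6+12 = 56
W→Y→C→M→R→H→W: 6+12+8+14+6+8 = 54
W→Y→H→C→R→M→W: 6+4+14+18+14+18 = 74
W→Y→H→C→M→R→W: 6+4+14+8+14+12 = 58
W→Y→H→R→C→M→W: 6+4+6+18+8+18 = 60
W→Y→H→R→M→C→W: 6+4+6+14+8+10 = 48
W→Y→H→M→C→R→W: 6+4+12+8+18+12 = 60
W→Y→H→M→R→C→W: 6+4+12+14+18+10 = 64
W→Y→R→C→H→M→W: 6+10+18+14+12+18 = 78
W→Y→R→C→M→H→W: 6+10+18+8+12+8 = 62
… (46 more)
The minimum is 48.
One optimal route: W → Y → H → R → M → C → W (or its reverse).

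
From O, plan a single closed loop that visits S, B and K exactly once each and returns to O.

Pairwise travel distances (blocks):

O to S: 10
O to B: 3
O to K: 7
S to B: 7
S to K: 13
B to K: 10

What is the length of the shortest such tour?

With 3 stops there are 3!/2 = 3 distinct round trips (a route and its reverse cost the same).
O→S→B→K→O: 10+7+10+7 = 34
O→S→K→B→O: 10+13+10+3 = 36
O→B→S→K→O: 3+7+13+7 = 30
The minimum is 30.
One optimal route: O → B → S → K → O (or its reverse).

Minimum total distance: 30 blocks.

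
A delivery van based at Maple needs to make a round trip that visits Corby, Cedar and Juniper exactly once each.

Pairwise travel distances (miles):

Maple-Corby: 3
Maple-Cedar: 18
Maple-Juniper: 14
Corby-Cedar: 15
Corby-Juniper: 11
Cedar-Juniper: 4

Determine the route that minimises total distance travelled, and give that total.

Minimum total distance: 36 miles.

There are 3 distinct closed tours to check (reversals are equivalent).
Maple→Corby→Cedar→Juniper→Maple: 3+15+4+14 = 36
Maple→Corby→Juniper→Cedar→Maple: 3+11+4+18 = 36
Maple→Cedar→Corby→Juniper→Maple: 18+15+11+14 = 58
The minimum is 36.
One optimal route: Maple → Corby → Cedar → Juniper → Maple (or its reverse).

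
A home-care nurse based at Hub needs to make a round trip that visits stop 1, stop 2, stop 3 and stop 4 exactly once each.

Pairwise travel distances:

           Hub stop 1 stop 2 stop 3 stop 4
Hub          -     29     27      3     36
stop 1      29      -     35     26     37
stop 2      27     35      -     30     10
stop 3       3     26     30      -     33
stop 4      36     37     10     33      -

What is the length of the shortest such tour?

There are 12 distinct closed tours to check (reversals are equivalent).
Hub - stop 1 - stop 2 - stop 3 - stop 4 - Hub: 29+35+30+33+36 = 163
Hub - stop 1 - stop 2 - stop 4 - stop 3 - Hub: 29+35+10+33+3 = 110
Hub - stop 1 - stop 3 - stop 2 - stop 4 - Hub: 29+26+30+10+36 = 131
Hub - stop 1 - stop 3 - stop 4 - stop 2 - Hub: 29+26+33+10+27 = 125
Hub - stop 1 - stop 4 - stop 2 - stop 3 - Hub: 29+37+10+30+3 = 109
Hub - stop 1 - stop 4 - stop 3 - stop 2 - Hub: 29+37+33+30+27 = 156
Hub - stop 2 - stop 1 - stop 3 - stop 4 - Hub: 27+35+26+33+36 = 157
Hub - stop 2 - stop 1 - stop 4 - stop 3 - Hub: 27+35+37+33+3 = 135
Hub - stop 2 - stop 3 - stop 1 - stop 4 - Hub: 27+30+26+37+36 = 156
Hub - stop 2 - stop 4 - stop 1 - stop 3 - Hub: 27+10+37+26+3 = 103
Hub - stop 3 - stop 1 - stop 2 - stop 4 - Hub: 3+26+35+10+36 = 110
Hub - stop 3 - stop 2 - stop 1 - stop 4 - Hub: 3+30+35+37+36 = 141
The minimum is 103.
One optimal route: Hub → stop 2 → stop 4 → stop 1 → stop 3 → Hub (or its reverse).

103 — the shortest possible round trip.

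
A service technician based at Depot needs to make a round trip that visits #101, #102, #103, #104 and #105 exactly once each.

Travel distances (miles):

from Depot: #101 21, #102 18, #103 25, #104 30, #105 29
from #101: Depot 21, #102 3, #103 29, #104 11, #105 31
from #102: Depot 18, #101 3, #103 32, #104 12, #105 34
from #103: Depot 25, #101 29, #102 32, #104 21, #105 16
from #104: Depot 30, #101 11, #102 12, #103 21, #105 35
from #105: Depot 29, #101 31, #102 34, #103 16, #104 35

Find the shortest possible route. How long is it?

98 miles — the shortest possible round trip.

There are 60 distinct closed tours to check (reversals are equivalent).
Depot-#101-#102-#103-#104-#105-Depot: 21+3+32+21+35+29 = 141
Depot-#101-#102-#103-#105-#104-Depot: 21+3+32+16+35+30 = 137
Depot-#101-#102-#104-#103-#105-Depot: 21+3+12+21+16+29 = 102
Depot-#101-#102-#104-#105-#103-Depot: 21+3+12+35+16+25 = 112
Depot-#101-#102-#105-#103-#104-Depot: 21+3+34+16+21+30 = 125
Depot-#101-#102-#105-#104-#103-Depot: 21+3+34+35+21+25 = 139
Depot-#101-#103-#102-#104-#105-Depot: 21+29+32+12+35+29 = 158
Depot-#101-#103-#102-#105-#104-Depot: 21+29+32+34+35+30 = 181
Depot-#101-#103-#104-#102-#105-Depot: 21+29+21+12+34+29 = 146
Depot-#101-#103-#104-#105-#102-Depot: 21+29+21+35+34+18 = 158
Depot-#101-#103-#105-#102-#104-Depot: 21+29+16+34+12+30 = 142
Depot-#101-#103-#105-#104-#102-Depot: 21+29+16+35+12+18 = 131
Depot-#101-#104-#102-#103-#105-Depot: 21+11+12+32+16+29 = 121
Depot-#101-#104-#102-#105-#103-Depot: 21+11+12+34+16+25 = 119
… (46 more)
Depot-#102-#101-#104-#103-#105-Depot: 18+3+11+21+16+29 = 98  ← best
The minimum is 98.
One optimal route: Depot → #102 → #101 → #104 → #103 → #105 → Depot (or its reverse).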